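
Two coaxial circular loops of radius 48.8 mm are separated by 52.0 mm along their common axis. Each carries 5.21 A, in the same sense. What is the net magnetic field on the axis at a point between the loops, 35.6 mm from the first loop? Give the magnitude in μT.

B ≈ 92.5 μT

Each loop contributes B = μ₀IR²/[2(R²+z²)^(3/2)] on the axis, with z measured from that loop.
Loop 1 (z = 0.0356 m): B₁ = 3.54×10⁻⁵ T. Loop 2 (z = 0.0164 m): B₂ = 5.71×10⁻⁵ T.
The fields add: B = B₁ + B₂ = 9.25×10⁻⁵ T.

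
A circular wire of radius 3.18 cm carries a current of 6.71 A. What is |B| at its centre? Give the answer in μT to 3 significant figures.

B ≈ 133 μT

At the centre of a circular loop the Biot–Savart law gives B = μ₀I/(2R).
B = (4π×10⁻⁷ × 6.71) / (2 × 0.0318) = 1.33×10⁻⁴ T.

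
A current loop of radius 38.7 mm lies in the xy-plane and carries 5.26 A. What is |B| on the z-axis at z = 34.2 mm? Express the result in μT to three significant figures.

B ≈ 35.9 μT

On the axis of a circular loop, B = μ₀IR² / [2(R²+z²)^(3/2)].
R² + z² = (0.0387)² + (0.0342)² = 0.002667 m², and (R²+z²)^(3/2) = 1.38×10⁻⁴ m³.
B = (4π×10⁻⁷ × 5.26 × 0.001498) / (2 × 1.38×10⁻⁴) = 3.59×10⁻⁵ T.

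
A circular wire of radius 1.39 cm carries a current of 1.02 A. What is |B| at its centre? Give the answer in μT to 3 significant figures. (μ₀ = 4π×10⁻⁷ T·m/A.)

At the centre of a circular loop the Biot–Savart law gives B = μ₀I/(2R).
B = (4π×10⁻⁷ × 1.02) / (2 × 0.0139) = 4.61×10⁻⁵ T.

B ≈ 46.1 μT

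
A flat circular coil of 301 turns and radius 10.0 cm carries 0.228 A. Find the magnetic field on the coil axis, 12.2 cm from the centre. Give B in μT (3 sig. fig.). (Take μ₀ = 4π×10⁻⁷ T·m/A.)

B ≈ 110 μT

For an N-turn flat coil, B = Nμ₀IR²/[2(R²+z²)^(3/2)] with R = 0.1 m, z = 0.122 m.
B = 301 × 3.65×10⁻⁷ T = 1.10×10⁻⁴ T.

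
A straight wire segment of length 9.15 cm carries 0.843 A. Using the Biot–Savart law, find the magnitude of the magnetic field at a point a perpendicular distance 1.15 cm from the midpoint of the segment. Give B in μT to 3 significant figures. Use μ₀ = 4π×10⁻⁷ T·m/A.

For a finite straight segment, B = (μ₀I/4πd)(sinθ₁ + sinθ₂), where θ₁, θ₂ are the angles from the perpendicular to each end.
The perpendicular from the point meets the wire at its midpoint, so each end is L/2 = 0.04575 m away along the wire.
sinθ₁ = 0.04575/√(0.04575²+0.0115²) = 0.9698; sinθ₂ = 0.04575/√(0.04575²+0.0115²) = 0.9698.
B = (4π×10⁻⁷ × 0.843) / (4π × 0.0115) × (0.9698 + 0.9698) = 1.42×10⁻⁵ T.

B ≈ 14.2 μT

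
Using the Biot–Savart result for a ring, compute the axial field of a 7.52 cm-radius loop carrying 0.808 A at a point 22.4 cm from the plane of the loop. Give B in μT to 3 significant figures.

B ≈ 0.218 μT

On the axis of a circular loop, B = μ₀IR² / [2(R²+z²)^(3/2)].
R² + z² = (0.0752)² + (0.224)² = 0.05583 m², and (R²+z²)^(3/2) = 1.32×10⁻² m³.
B = (4π×10⁻⁷ × 0.808 × 0.005655) / (2 × 1.32×10⁻²) = 2.18×10⁻⁷ T.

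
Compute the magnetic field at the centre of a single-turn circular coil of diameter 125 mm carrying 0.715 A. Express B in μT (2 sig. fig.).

B ≈ 7.2 μT

At the centre of a circular loop the Biot–Savart law gives B = μ₀I/(2R) (so R = 0.0625 m).
B = (4π×10⁻⁷ × 0.715) / (2 × 0.0625) = 7.19×10⁻⁶ T.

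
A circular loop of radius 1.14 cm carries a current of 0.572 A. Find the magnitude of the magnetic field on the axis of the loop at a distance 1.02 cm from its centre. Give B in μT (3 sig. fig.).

B ≈ 13.0 μT

On the axis of a circular loop, B = μ₀IR² / [2(R²+z²)^(3/2)].
R² + z² = (0.0114)² + (0.0102)² = 0.000234 m², and (R²+z²)^(3/2) = 3.58×10⁻⁶ m³.
B = (4π×10⁻⁷ × 0.572 × 0.00013) / (2 × 3.58×10⁻⁶) = 1.30×10⁻⁵ T.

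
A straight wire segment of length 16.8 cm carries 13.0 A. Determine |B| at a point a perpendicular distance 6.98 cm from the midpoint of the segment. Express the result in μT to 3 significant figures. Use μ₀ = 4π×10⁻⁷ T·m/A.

For a finite straight segment, B = (μ₀I/4πd)(sinθ₁ + sinθ₂), where θ₁, θ₂ are the angles from the perpendicular to each end.
The perpendicular from the point meets the wire at its midpoint, so each end is L/2 = 0.084 m away along the wire.
sinθ₁ = 0.084/√(0.084²+0.0698²) = 0.7691; sinθ₂ = 0.084/√(0.084²+0.0698²) = 0.7691.
B = (4π×10⁻⁷ × 13.0) / (4π × 0.0698) × (0.7691 + 0.7691) = 2.86×10⁻⁵ T.

B ≈ 28.6 μT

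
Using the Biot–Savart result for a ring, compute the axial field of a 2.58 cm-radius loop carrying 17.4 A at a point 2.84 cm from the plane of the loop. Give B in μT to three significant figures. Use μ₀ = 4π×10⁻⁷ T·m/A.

B ≈ 129 μT

On the axis of a circular loop, B = μ₀IR² / [2(R²+z²)^(3/2)].
R² + z² = (0.0258)² + (0.0284)² = 0.001472 m², and (R²+z²)^(3/2) = 5.65×10⁻⁵ m³.
B = (4π×10⁻⁷ × 17.4 × 0.0006656) / (2 × 5.65×10⁻⁵) = 1.29×10⁻⁴ T.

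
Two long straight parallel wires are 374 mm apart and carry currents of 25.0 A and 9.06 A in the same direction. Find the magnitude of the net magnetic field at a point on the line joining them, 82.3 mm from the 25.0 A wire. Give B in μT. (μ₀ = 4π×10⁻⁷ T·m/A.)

B ≈ 54.5 μT

Each long wire gives B = μ₀I/(2πd). Distances are d₁ = 0.0823 m and d₂ = 0.2917 m.
B₁ = 6.08×10⁻⁵ T, B₂ = 6.21×10⁻⁶ T.
Between parallel currents the two contributions point in opposite directions, so they subtract. B = |B₁ − B₂| = |6.08×10⁻⁵ − 6.21×10⁻⁶| = 5.45×10⁻⁵ T.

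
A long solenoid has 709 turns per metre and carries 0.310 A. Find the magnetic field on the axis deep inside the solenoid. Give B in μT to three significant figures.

B ≈ 276 μT

Inside a long solenoid, B = μ₀nI with n = 709 turns/m.
B = 4π×10⁻⁷ × 709 × 0.310 = 2.76×10⁻⁴ T.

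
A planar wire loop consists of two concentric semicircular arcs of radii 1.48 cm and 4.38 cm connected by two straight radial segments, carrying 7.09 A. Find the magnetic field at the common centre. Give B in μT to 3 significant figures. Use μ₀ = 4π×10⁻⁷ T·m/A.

The radial connectors point toward the centre, so dl × r̂ = 0 and they contribute nothing.
Each semicircle gives μ₀I/(4R): inner arc 1.50×10⁻⁴ T, outer arc 5.09×10⁻⁵ T.
The two arcs carry current in opposite angular senses, so their fields oppose: B = |1.50×10⁻⁴ − 5.09×10⁻⁵| = 9.96×10⁻⁵ T.

B ≈ 99.6 μT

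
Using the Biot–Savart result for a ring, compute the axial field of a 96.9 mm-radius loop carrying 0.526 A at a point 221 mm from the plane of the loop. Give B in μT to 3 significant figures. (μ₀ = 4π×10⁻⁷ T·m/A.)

B ≈ 0.221 μT

On the axis of a circular loop, B = μ₀IR² / [2(R²+z²)^(3/2)].
R² + z² = (0.0969)² + (0.221)² = 0.05823 m², and (R²+z²)^(3/2) = 1.41×10⁻² m³.
B = (4π×10⁻⁷ × 0.526 × 0.00939) / (2 × 1.41×10⁻²) = 2.21×10⁻⁷ T.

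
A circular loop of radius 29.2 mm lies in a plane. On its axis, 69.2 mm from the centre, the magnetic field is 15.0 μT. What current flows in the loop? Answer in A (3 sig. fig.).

I ≈ 11.9 A

On the axis of a loop, B = μ₀IR²/[2(R²+z²)^(3/2)], so I = 2B(R²+z²)^(3/2)/(μ₀R²).
R² + z² = 0.0008526 + 0.004789 = 0.005641 m²; raised to 3/2 gives 4.24×10⁻⁴ m³.
I = 2 × 1.50×10⁻⁵ × 4.24×10⁻⁴ / (1.26×10⁻⁶ × 0.0008526) = 11.9 A.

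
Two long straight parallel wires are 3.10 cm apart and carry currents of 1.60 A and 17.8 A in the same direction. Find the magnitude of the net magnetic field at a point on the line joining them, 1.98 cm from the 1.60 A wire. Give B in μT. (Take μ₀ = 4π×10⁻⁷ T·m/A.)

Each long wire gives B = μ₀I/(2πd). Distances are d₁ = 0.0198 m and d₂ = 0.0112 m.
B₁ = 1.62×10⁻⁵ T, B₂ = 3.18×10⁻⁴ T.
Between parallel currents the two contributions point in opposite directions, so they subtract. B = |B₁ − B₂| = |1.62×10⁻⁵ − 3.18×10⁻⁴| = 3.02×10⁻⁴ T.

B ≈ 302 μT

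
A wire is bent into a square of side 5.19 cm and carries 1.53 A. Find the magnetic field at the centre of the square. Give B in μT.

B ≈ 33.4 μT

Each side is a finite straight segment at perpendicular distance d = a/(2 tan(π/4)) = 0.02595 m from the centre, with end-angles ±π/4.
One side contributes B₁ = (μ₀I/4πd)·2 sin(π/4) = 8.34×10⁻⁶ T.
All 4 sides add in the same direction: B = 4 × 8.34×10⁻⁶ = 3.34×10⁻⁵ T.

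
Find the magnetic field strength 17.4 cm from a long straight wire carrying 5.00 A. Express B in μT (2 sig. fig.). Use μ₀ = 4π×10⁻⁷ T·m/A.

For an infinitely long straight wire, B = μ₀I/(2πd).
B = (4π×10⁻⁷ × 5.00) / (2π × 0.174) = 5.75×10⁻⁶ T.

B ≈ 5.7 μT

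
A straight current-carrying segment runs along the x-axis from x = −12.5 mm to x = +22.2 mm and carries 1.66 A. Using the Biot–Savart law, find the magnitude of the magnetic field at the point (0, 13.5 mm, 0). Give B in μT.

For a finite straight segment, B = (μ₀I/4πd)(sinθ₁ + sinθ₂), where θ₁, θ₂ are the angles from the perpendicular to each end.
The perpendicular distance is d = 0.0135 m; the end-offsets along the wire are a = 0.0125 m and b = 0.0222 m.
sinθ₁ = 0.0125/√(0.0125²+0.0135²) = 0.6794; sinθ₂ = 0.0222/√(0.0222²+0.0135²) = 0.8544.
B = (4π×10⁻⁷ × 1.66) / (4π × 0.0135) × (0.6794 + 0.8544) = 1.89×10⁻⁵ T.

B ≈ 18.9 μT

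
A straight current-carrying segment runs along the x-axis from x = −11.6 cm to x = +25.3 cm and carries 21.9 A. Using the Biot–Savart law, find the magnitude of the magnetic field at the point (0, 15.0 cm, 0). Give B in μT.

For a finite straight segment, B = (μ₀I/4πd)(sinθ₁ + sinθ₂), where θ₁, θ₂ are the angles from the perpendicular to each end.
The perpendicular distance is d = 0.15 m; the end-offsets along the wire are a = 0.116 m and b = 0.253 m.
sinθ₁ = 0.116/√(0.116²+0.15²) = 0.6117; sinθ₂ = 0.253/√(0.253²+0.15²) = 0.8602.
B = (4π×10⁻⁷ × 21.9) / (4π × 0.15) × (0.6117 + 0.8602) = 2.15×10⁻⁵ T.

B ≈ 21.5 μT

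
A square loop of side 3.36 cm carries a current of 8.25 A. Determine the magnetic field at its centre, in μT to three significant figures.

B ≈ 278 μT

Each side is a finite straight segment at perpendicular distance d = a/(2 tan(π/4)) = 0.0168 m from the centre, with end-angles ±π/4.
One side contributes B₁ = (μ₀I/4πd)·2 sin(π/4) = 6.94×10⁻⁵ T.
All 4 sides add in the same direction: B = 4 × 6.94×10⁻⁵ = 2.78×10⁻⁴ T.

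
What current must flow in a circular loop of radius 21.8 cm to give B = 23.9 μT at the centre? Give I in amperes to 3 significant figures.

At the centre of a circular loop B = μ₀I/(2R), so I = 2RB/μ₀.
With R = 0.218 m, I = 2 × 0.218 × 2.39×10⁻⁵ / (4π×10⁻⁷) = 8.29 A.

I ≈ 8.29 A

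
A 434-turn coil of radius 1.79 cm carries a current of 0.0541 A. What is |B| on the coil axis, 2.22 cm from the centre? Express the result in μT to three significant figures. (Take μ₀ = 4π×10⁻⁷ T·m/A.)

B ≈ 204 μT

For an N-turn flat coil, B = Nμ₀IR²/[2(R²+z²)^(3/2)] with R = 0.0179 m, z = 0.0222 m.
B = 434 × 4.70×10⁻⁷ T = 2.04×10⁻⁴ T.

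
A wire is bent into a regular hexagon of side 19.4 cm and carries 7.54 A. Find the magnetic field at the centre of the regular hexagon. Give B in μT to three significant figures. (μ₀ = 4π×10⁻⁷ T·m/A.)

Each side is a finite straight segment at perpendicular distance d = a/(2 tan(π/6)) = 0.168 m from the centre, with end-angles ±π/6.
One side contributes B₁ = (μ₀I/4πd)·2 sin(π/6) = 4.49×10⁻⁶ T.
All 6 sides add in the same direction: B = 6 × 4.49×10⁻⁶ = 2.69×10⁻⁵ T.

B ≈ 26.9 μT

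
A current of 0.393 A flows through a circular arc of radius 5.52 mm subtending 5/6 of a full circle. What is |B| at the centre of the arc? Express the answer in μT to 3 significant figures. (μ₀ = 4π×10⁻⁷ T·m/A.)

The Biot–Savart field of a circular arc at its centre is B = μ₀Iφ/(4πR), with φ = 5.236 rad.
B = (4π×10⁻⁷ × 0.393 × 5.236) / (4π × 0.00552) = 3.73×10⁻⁵ T.

B ≈ 37.3 μT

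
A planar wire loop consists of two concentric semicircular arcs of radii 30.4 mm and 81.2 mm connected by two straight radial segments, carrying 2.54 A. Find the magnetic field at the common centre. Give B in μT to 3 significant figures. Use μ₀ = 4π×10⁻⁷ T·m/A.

The radial connectors point toward the centre, so dl × r̂ = 0 and they contribute nothing.
Each semicircle gives μ₀I/(4R): inner arc 2.62×10⁻⁵ T, outer arc 9.83×10⁻⁶ T.
The two arcs carry current in opposite angular senses, so their fields oppose: B = |2.62×10⁻⁵ − 9.83×10⁻⁶| = 1.64×10⁻⁵ T.

B ≈ 16.4 μT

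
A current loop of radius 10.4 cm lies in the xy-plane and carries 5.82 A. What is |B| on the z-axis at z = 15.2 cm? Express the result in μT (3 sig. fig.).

B ≈ 6.33 μT

On the axis of a circular loop, B = μ₀IR² / [2(R²+z²)^(3/2)].
R² + z² = (0.104)² + (0.152)² = 0.03392 m², and (R²+z²)^(3/2) = 6.25×10⁻³ m³.
B = (4π×10⁻⁷ × 5.82 × 0.01082) / (2 × 6.25×10⁻³) = 6.33×10⁻⁶ T.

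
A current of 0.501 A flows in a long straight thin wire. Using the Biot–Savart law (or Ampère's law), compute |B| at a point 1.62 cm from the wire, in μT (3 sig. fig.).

For an infinitely long straight wire, B = μ₀I/(2πd).
B = (4π×10⁻⁷ × 0.501) / (2π × 0.0162) = 6.19×10⁻⁶ T.

B ≈ 6.19 μT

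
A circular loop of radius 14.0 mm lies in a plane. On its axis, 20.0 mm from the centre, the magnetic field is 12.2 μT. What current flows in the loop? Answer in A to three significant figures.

On the axis of a loop, B = μ₀IR²/[2(R²+z²)^(3/2)], so I = 2B(R²+z²)^(3/2)/(μ₀R²).
R² + z² = 0.000196 + 0.0004 = 0.000596 m²; raised to 3/2 gives 1.46×10⁻⁵ m³.
I = 2 × 1.22×10⁻⁵ × 1.46×10⁻⁵ / (1.26×10⁻⁶ × 0.000196) = 1.44 A.

I ≈ 1.44 A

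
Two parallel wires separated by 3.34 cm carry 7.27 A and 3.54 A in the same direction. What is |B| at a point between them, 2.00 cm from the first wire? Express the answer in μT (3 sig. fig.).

Each long wire gives B = μ₀I/(2πd). Distances are d₁ = 0.02 m and d₂ = 0.0134 m.
B₁ = 7.27×10⁻⁵ T, B₂ = 5.28×10⁻⁵ T.
Between parallel currents the two contributions point in opposite directions, so they subtract. B = |B₁ − B₂| = |7.27×10⁻⁵ − 5.28×10⁻⁵| = 1.99×10⁻⁵ T.

B ≈ 19.9 μT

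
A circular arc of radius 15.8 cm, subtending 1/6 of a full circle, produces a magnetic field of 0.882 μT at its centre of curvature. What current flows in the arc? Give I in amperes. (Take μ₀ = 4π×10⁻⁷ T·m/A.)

For a circular arc, B = μ₀Iφ/(4πR) with φ in radians; here φ = 1.047 rad.
So I = 4πRB/(μ₀φ) = 4π × 0.158 × 8.82×10⁻⁷ / (4π×10⁻⁷ × 1.047) = 1.33 A.

I ≈ 1.33 A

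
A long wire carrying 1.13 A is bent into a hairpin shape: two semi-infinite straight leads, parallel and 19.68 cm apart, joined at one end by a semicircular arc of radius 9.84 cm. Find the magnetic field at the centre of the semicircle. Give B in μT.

The semicircular arc contributes B_arc = μ₀I·π/(4πR) = μ₀I/(4R) = 3.61×10⁻⁶ T.
Each semi-infinite lead is at perpendicular distance R = 0.0984 m from the centre, with the perpendicular foot at its near end, so it contributes μ₀I/(4πR); both point the same way, together 2.30×10⁻⁶ T.
Arc and leads all point the same direction: B = 3.61×10⁻⁶ + 2.30×10⁻⁶ = 5.90×10⁻⁶ T.

B ≈ 5.90 μT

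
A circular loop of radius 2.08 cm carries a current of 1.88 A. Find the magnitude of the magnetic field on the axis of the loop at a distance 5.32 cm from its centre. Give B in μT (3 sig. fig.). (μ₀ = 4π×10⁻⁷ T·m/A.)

On the axis of a circular loop, B = μ₀IR² / [2(R²+z²)^(3/2)].
R² + z² = (0.0208)² + (0.0532)² = 0.003263 m², and (R²+z²)^(3/2) = 1.86×10⁻⁴ m³.
B = (4π×10⁻⁷ × 1.88 × 0.0004326) / (2 × 1.86×10⁻⁴) = 2.74×10⁻⁶ T.

B ≈ 2.74 μT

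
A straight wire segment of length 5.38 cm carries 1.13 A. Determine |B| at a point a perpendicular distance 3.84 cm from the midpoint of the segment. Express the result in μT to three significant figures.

For a finite straight segment, B = (μ₀I/4πd)(sinθ₁ + sinθ₂), where θ₁, θ₂ are the angles from the perpendicular to each end.
The perpendicular from the point meets the wire at its midpoint, so each end is L/2 = 0.0269 m away along the wire.
sinθ₁ = 0.0269/√(0.0269²+0.0384²) = 0.5737; sinθ₂ = 0.0269/√(0.0269²+0.0384²) = 0.5737.
B = (4π×10⁻⁷ × 1.13) / (4π × 0.0384) × (0.5737 + 0.5737) = 3.38×10⁻⁶ T.

B ≈ 3.38 μT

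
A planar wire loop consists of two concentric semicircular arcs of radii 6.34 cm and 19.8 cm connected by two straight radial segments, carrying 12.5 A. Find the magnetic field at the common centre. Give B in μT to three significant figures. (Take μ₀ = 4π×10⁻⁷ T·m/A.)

The radial connectors point toward the centre, so dl × r̂ = 0 and they contribute nothing.
Each semicircle gives μ₀I/(4R): inner arc 6.19×10⁻⁵ T, outer arc 1.98×10⁻⁵ T.
The two arcs carry current in opposite angular senses, so their fields oppose: B = |6.19×10⁻⁵ − 1.98×10⁻⁵| = 4.21×10⁻⁵ T.

B ≈ 42.1 μT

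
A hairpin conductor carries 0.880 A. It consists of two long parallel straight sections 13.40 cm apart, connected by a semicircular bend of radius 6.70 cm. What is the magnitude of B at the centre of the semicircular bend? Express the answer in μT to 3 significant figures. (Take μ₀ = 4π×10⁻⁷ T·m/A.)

The semicircular arc contributes B_arc = μ₀I·π/(4πR) = μ₀I/(4R) = 4.13×10⁻⁶ T.
Each semi-infinite lead is at perpendicular distance R = 0.067 m from the centre, with the perpendicular foot at its near end, so it contributes μ₀I/(4πR); both point the same way, together 2.63×10⁻⁶ T.
Arc and leads all point the same direction: B = 4.13×10⁻⁶ + 2.63×10⁻⁶ = 6.75×10⁻⁶ T.

B ≈ 6.75 μT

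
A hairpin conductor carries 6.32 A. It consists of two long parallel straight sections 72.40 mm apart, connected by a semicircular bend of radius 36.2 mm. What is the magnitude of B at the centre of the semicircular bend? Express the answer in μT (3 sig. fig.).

B ≈ 89.8 μT

The semicircular arc contributes B_arc = μ₀I·π/(4πR) = μ₀I/(4R) = 5.48×10⁻⁵ T.
Each semi-infinite lead is at perpendicular distance R = 0.0362 m from the centre, with the perpendicular foot at its near end, so it contributes μ₀I/(4πR); both point the same way, together 3.49×10⁻⁵ T.
Arc and leads all point the same direction: B = 5.48×10⁻⁵ + 3.49×10⁻⁵ = 8.98×10⁻⁵ T.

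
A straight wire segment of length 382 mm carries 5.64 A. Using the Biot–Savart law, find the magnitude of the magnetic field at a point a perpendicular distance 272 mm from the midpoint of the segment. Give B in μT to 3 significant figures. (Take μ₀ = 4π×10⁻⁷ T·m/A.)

B ≈ 2.38 μT

For a finite straight segment, B = (μ₀I/4πd)(sinθ₁ + sinθ₂), where θ₁, θ₂ are the angles from the perpendicular to each end.
The perpendicular from the point meets the wire at its midpoint, so each end is L/2 = 0.191 m away along the wire.
sinθ₁ = 0.191/√(0.191²+0.272²) = 0.5747; sinθ₂ = 0.191/√(0.191²+0.272²) = 0.5747.
B = (4π×10⁻⁷ × 5.64) / (4π × 0.272) × (0.5747 + 0.5747) = 2.38×10⁻⁶ T.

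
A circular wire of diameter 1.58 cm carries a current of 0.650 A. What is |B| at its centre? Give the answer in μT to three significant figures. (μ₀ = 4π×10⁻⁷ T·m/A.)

At the centre of a circular loop the Biot–Savart law gives B = μ₀I/(2R) (so R = 0.0079 m).
B = (4π×10⁻⁷ × 0.650) / (2 × 0.0079) = 5.17×10⁻⁵ T.

B ≈ 51.7 μT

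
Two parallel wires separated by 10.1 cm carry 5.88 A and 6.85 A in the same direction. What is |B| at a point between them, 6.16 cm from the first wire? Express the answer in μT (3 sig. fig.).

Each long wire gives B = μ₀I/(2πd). Distances are d₁ = 0.0616 m and d₂ = 0.0394 m.
B₁ = 1.91×10⁻⁵ T, B₂ = 3.48×10⁻⁵ T.
Between parallel currents the two contributions point in opposite directions, so they subtract. B = |B₁ − B₂| = |1.91×10⁻⁵ − 3.48×10⁻⁵| = 1.57×10⁻⁵ T.

B ≈ 15.7 μT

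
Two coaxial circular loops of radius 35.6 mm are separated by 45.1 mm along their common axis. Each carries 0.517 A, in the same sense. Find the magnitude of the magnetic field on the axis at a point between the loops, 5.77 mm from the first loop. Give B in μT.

B ≈ 11.5 μT

Each loop contributes B = μ₀IR²/[2(R²+z²)^(3/2)] on the axis, with z measured from that loop.
Loop 1 (z = 0.00577 m): B₁ = 8.78×10⁻⁶ T. Loop 2 (z = 0.03933 m): B₂ = 2.76×10⁻⁶ T.
The fields add: B = B₁ + B₂ = 1.15×10⁻⁵ T.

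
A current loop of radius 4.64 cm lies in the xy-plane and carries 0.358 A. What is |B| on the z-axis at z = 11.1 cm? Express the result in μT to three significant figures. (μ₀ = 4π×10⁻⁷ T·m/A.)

On the axis of a circular loop, B = μ₀IR² / [2(R²+z²)^(3/2)].
R² + z² = (0.0464)² + (0.111)² = 0.01447 m², and (R²+z²)^(3/2) = 1.74×10⁻³ m³.
B = (4π×10⁻⁷ × 0.358 × 0.002153) / (2 × 1.74×10⁻³) = 2.78×10⁻⁷ T.

B ≈ 0.278 μT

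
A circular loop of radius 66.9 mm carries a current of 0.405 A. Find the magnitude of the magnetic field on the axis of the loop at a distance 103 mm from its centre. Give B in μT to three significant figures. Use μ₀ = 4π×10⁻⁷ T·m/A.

B ≈ 0.615 μT

On the axis of a circular loop, B = μ₀IR² / [2(R²+z²)^(3/2)].
R² + z² = (0.0669)² + (0.103)² = 0.01508 m², and (R²+z²)^(3/2) = 1.85×10⁻³ m³.
B = (4π×10⁻⁷ × 0.405 × 0.004476) / (2 × 1.85×10⁻³) = 6.15×10⁻⁷ T.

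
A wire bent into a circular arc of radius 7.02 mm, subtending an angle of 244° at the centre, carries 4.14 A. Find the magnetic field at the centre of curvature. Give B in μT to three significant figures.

B ≈ 251 μT

The Biot–Savart field of a circular arc at its centre is B = μ₀Iφ/(4πR), with φ = 4.259 rad.
B = (4π×10⁻⁷ × 4.14 × 4.259) / (4π × 0.00702) = 2.51×10⁻⁴ T.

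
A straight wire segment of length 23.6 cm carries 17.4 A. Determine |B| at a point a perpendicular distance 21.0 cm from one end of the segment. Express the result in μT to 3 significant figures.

B ≈ 6.19 μT

For a finite straight segment, B = (μ₀I/4πd)(sinθ₁ + sinθ₂), where θ₁, θ₂ are the angles from the perpendicular to each end.
The perpendicular foot is at one end, so the two end-offsets along the wire are 0 and L = 0.236 m.
sinθ₁ = 0/√(0²+0.21²) = 0.0000; sinθ₂ = 0.236/√(0.236²+0.21²) = 0.7471.
B = (4π×10⁻⁷ × 17.4) / (4π × 0.21) × (0.0000 + 0.7471) = 6.19×10⁻⁶ T.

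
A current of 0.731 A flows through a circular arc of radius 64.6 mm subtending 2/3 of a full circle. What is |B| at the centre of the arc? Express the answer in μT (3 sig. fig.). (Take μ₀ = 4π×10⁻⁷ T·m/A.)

B ≈ 4.74 μT

The Biot–Savart field of a circular arc at its centre is B = μ₀Iφ/(4πR), with φ = 4.189 rad.
B = (4π×10⁻⁷ × 0.731 × 4.189) / (4π × 0.0646) = 4.74×10⁻⁶ T.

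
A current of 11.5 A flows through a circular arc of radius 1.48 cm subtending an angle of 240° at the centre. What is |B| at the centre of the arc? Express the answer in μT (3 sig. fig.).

The Biot–Savart field of a circular arc at its centre is B = μ₀Iφ/(4πR), with φ = 4.189 rad.
B = (4π×10⁻⁷ × 11.5 × 4.189) / (4π × 0.0148) = 3.25×10⁻⁴ T.

B ≈ 325 μT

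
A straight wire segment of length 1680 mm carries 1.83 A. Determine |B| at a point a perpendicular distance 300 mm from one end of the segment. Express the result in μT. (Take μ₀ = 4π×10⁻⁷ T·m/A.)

B ≈ 0.601 μT

For a finite straight segment, B = (μ₀I/4πd)(sinθ₁ + sinθ₂), where θ₁, θ₂ are the angles from the perpendicular to each end.
The perpendicular foot is at one end, so the two end-offsets along the wire are 0 and L = 1.68 m.
sinθ₁ = 0/√(0²+0.3²) = 0.0000; sinθ₂ = 1.68/√(1.68²+0.3²) = 0.9844.
B = (4π×10⁻⁷ × 1.83) / (4π × 0.3) × (0.0000 + 0.9844) = 6.01×10⁻⁷ T.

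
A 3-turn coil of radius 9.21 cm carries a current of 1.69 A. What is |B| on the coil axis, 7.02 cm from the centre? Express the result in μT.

For an N-turn flat coil, B = Nμ₀IR²/[2(R²+z²)^(3/2)] with R = 0.0921 m, z = 0.0702 m.
B = 3 × 5.80×10⁻⁶ T = 1.74×10⁻⁵ T.

B ≈ 17.4 μT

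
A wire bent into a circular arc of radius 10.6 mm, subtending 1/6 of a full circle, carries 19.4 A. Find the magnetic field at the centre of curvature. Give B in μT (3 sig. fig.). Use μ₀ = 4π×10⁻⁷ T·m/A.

The Biot–Savart field of a circular arc at its centre is B = μ₀Iφ/(4πR), with φ = 1.047 rad.
B = (4π×10⁻⁷ × 19.4 × 1.047) / (4π × 0.0106) = 1.92×10⁻⁴ T.

B ≈ 192 μT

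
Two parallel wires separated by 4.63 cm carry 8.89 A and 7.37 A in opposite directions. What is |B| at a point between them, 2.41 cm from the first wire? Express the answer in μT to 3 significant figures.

Each long wire gives B = μ₀I/(2πd). Distances are d₁ = 0.0241 m and d₂ = 0.0222 m.
B₁ = 7.38×10⁻⁵ T, B₂ = 6.64×10⁻⁵ T.
Between antiparallel currents both contributions point the same way, so they add. B = B₁ + B₂ = 7.38×10⁻⁵ + 6.64×10⁻⁵ = 1.40×10⁻⁴ T.

B ≈ 140 μT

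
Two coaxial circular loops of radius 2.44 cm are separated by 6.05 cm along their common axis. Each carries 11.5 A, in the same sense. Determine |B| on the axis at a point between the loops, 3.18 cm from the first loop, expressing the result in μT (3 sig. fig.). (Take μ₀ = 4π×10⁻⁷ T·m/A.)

B ≈ 147 μT

Each loop contributes B = μ₀IR²/[2(R²+z²)^(3/2)] on the axis, with z measured from that loop.
Loop 1 (z = 0.0318 m): B₁ = 6.68×10⁻⁵ T. Loop 2 (z = 0.0287 m): B₂ = 8.05×10⁻⁵ T.
The fields add: B = B₁ + B₂ = 1.47×10⁻⁴ T.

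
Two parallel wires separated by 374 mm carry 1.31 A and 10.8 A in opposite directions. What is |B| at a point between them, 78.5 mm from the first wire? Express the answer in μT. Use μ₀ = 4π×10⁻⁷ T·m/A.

Each long wire gives B = μ₀I/(2πd). Distances are d₁ = 0.0785 m and d₂ = 0.2955 m.
B₁ = 3.34×10⁻⁶ T, B₂ = 7.31×10⁻⁶ T.
Between antiparallel currents both contributions point the same way, so they add. B = B₁ + B₂ = 3.34×10⁻⁶ + 7.31×10⁻⁶ = 1.06×10⁻⁵ T.

B ≈ 10.6 μT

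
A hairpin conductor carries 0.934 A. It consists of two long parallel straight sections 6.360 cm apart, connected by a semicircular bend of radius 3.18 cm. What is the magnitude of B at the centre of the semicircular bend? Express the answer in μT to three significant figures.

B ≈ 15.1 μT

The semicircular arc contributes B_arc = μ₀I·π/(4πR) = μ₀I/(4R) = 9.23×10⁻⁶ T.
Each semi-infinite lead is at perpendicular distance R = 0.0318 m from the centre, with the perpendicular foot at its near end, so it contributes μ₀I/(4πR); both point the same way, together 5.87×10⁻⁶ T.
Arc and leads all point the same direction: B = 9.23×10⁻⁶ + 5.87×10⁻⁶ = 1.51×10⁻⁵ T.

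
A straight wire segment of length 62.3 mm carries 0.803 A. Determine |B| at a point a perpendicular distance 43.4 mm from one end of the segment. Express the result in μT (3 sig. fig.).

B ≈ 1.52 μT

For a finite straight segment, B = (μ₀I/4πd)(sinθ₁ + sinθ₂), where θ₁, θ₂ are the angles from the perpendicular to each end.
The perpendicular foot is at one end, so the two end-offsets along the wire are 0 and L = 0.0623 m.
sinθ₁ = 0/√(0²+0.0434²) = 0.0000; sinθ₂ = 0.0623/√(0.0623²+0.0434²) = 0.8205.
B = (4π×10⁻⁷ × 0.803) / (4π × 0.0434) × (0.0000 + 0.8205) = 1.52×10⁻⁶ T.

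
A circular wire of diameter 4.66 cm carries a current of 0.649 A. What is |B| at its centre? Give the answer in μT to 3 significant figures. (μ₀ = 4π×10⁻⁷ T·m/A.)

B ≈ 17.5 μT

At the centre of a circular loop the Biot–Savart law gives B = μ₀I/(2R) (so R = 0.0233 m).
B = (4π×10⁻⁷ × 0.649) / (2 × 0.0233) = 1.75×10⁻⁵ T.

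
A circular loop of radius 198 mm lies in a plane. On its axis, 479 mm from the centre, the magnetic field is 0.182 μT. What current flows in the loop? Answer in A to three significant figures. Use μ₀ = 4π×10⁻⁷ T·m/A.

On the axis of a loop, B = μ₀IR²/[2(R²+z²)^(3/2)], so I = 2B(R²+z²)^(3/2)/(μ₀R²).
R² + z² = 0.0392 + 0.2294 = 0.2686 m²; raised to 3/2 gives 0.139 m³.
I = 2 × 1.82×10⁻⁷ × 0.139 / (1.26×10⁻⁶ × 0.0392) = 1.03 A.

I ≈ 1.03 A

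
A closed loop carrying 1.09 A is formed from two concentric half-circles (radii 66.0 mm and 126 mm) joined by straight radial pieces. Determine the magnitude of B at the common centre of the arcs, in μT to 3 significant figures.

B ≈ 2.47 μT

The radial connectors point toward the centre, so dl × r̂ = 0 and they contribute nothing.
Each semicircle gives μ₀I/(4R): inner arc 5.19×10⁻⁶ T, outer arc 2.72×10⁻⁶ T.
The two arcs carry current in opposite angular senses, so their fields oppose: B = |5.19×10⁻⁶ − 2.72×10⁻⁶| = 2.47×10⁻⁶ T.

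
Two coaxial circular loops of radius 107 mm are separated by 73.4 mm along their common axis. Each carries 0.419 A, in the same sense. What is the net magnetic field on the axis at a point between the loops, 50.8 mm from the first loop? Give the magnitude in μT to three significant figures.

Each loop contributes B = μ₀IR²/[2(R²+z²)^(3/2)] on the axis, with z measured from that loop.
Loop 1 (z = 0.0508 m): B₁ = 1.81×10⁻⁶ T. Loop 2 (z = 0.0226 m): B₂ = 2.30×10⁻⁶ T.
The fields add: B = B₁ + B₂ = 4.12×10⁻⁶ T.

B ≈ 4.12 μT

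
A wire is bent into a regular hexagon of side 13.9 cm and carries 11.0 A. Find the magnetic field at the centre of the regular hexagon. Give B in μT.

B ≈ 54.8 μT

Each side is a finite straight segment at perpendicular distance d = a/(2 tan(π/6)) = 0.1204 m from the centre, with end-angles ±π/6.
One side contributes B₁ = (μ₀I/4πd)·2 sin(π/6) = 9.14×10⁻⁶ T.
All 6 sides add in the same direction: B = 6 × 9.14×10⁻⁶ = 5.48×10⁻⁵ T.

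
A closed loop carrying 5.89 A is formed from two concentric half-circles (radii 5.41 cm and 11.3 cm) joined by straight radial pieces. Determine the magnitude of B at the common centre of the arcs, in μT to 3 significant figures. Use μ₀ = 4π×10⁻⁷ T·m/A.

B ≈ 17.8 μT

The radial connectors point toward the centre, so dl × r̂ = 0 and they contribute nothing.
Each semicircle gives μ₀I/(4R): inner arc 3.42×10⁻⁵ T, outer arc 1.64×10⁻⁵ T.
The two arcs carry current in opposite angular senses, so their fields oppose: B = |3.42×10⁻⁵ − 1.64×10⁻⁵| = 1.78×10⁻⁵ T.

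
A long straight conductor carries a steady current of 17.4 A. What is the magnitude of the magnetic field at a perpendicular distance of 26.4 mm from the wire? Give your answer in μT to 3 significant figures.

For an infinitely long straight wire, B = μ₀I/(2πd).
B = (4π×10⁻⁷ × 17.4) / (2π × 0.0264) = 1.32×10⁻⁴ T.

B ≈ 132 μT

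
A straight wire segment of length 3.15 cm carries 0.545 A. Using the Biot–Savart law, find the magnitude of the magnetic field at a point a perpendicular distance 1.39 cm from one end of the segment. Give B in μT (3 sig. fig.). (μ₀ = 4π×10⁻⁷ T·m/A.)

For a finite straight segment, B = (μ₀I/4πd)(sinθ₁ + sinθ₂), where θ₁, θ₂ are the angles from the perpendicular to each end.
The perpendicular foot is at one end, so the two end-offsets along the wire are 0 and L = 0.0315 m.
sinθ₁ = 0/√(0²+0.0139²) = 0.0000; sinθ₂ = 0.0315/√(0.0315²+0.0139²) = 0.9149.
B = (4π×10⁻⁷ × 0.545) / (4π × 0.0139) × (0.0000 + 0.9149) = 3.59×10⁻⁶ T.

B ≈ 3.59 μT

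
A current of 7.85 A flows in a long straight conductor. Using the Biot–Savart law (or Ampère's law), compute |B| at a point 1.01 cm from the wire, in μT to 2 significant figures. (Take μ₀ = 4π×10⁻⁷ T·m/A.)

For an infinitely long straight wire, B = μ₀I/(2πd).
B = (4π×10⁻⁷ × 7.85) / (2π × 0.0101) = 1.55×10⁻⁴ T.

B ≈ 160 μT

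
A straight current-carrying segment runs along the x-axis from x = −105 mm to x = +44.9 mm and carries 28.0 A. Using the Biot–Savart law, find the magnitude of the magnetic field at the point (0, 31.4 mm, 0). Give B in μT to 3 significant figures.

B ≈ 159 μT

For a finite straight segment, B = (μ₀I/4πd)(sinθ₁ + sinθ₂), where θ₁, θ₂ are the angles from the perpendicular to each end.
The perpendicular distance is d = 0.0314 m; the end-offsets along the wire are a = 0.105 m and b = 0.0449 m.
sinθ₁ = 0.105/√(0.105²+0.0314²) = 0.9581; sinθ₂ = 0.0449/√(0.0449²+0.0314²) = 0.8195.
B = (4π×10⁻⁷ × 28.0) / (4π × 0.0314) × (0.9581 + 0.8195) = 1.59×10⁻⁴ T.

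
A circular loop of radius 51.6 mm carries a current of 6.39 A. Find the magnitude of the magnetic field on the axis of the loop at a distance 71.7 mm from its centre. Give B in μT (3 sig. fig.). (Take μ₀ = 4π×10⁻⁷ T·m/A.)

On the axis of a circular loop, B = μ₀IR² / [2(R²+z²)^(3/2)].
R² + z² = (0.0516)² + (0.0717)² = 0.007803 m², and (R²+z²)^(3/2) = 6.89×10⁻⁴ m³.
B = (4π×10⁻⁷ × 6.39 × 0.002663) / (2 × 6.89×10⁻⁴) = 1.55×10⁻⁵ T.

B ≈ 15.5 μT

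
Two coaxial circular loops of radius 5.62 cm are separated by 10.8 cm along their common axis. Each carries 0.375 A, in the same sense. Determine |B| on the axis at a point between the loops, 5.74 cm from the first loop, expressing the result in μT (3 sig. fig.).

B ≈ 3.16 μT

Each loop contributes B = μ₀IR²/[2(R²+z²)^(3/2)] on the axis, with z measured from that loop.
Loop 1 (z = 0.0574 m): B₁ = 1.44×10⁻⁶ T. Loop 2 (z = 0.0506 m): B₂ = 1.72×10⁻⁶ T.
The fields add: B = B₁ + B₂ = 3.16×10⁻⁶ T.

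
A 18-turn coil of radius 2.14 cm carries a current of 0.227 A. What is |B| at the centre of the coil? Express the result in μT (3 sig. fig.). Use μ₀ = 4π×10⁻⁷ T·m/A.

B ≈ 120 μT

For an N-turn flat coil, B = Nμ₀I/(2R) with R = 0.0214 m.
B = 18 × 6.66×10⁻⁶ T = 1.20×10⁻⁴ T.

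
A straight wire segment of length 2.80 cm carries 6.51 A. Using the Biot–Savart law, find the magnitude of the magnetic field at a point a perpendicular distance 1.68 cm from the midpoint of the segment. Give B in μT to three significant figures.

B ≈ 49.6 μT

For a finite straight segment, B = (μ₀I/4πd)(sinθ₁ + sinθ₂), where θ₁, θ₂ are the angles from the perpendicular to each end.
The perpendicular from the point meets the wire at its midpoint, so each end is L/2 = 0.014 m away along the wire.
sinθ₁ = 0.014/√(0.014²+0.0168²) = 0.6402; sinθ₂ = 0.014/√(0.014²+0.0168²) = 0.6402.
B = (4π×10⁻⁷ × 6.51) / (4π × 0.0168) × (0.6402 + 0.6402) = 4.96×10⁻⁵ T.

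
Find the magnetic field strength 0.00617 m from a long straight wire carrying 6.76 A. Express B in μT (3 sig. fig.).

For an infinitely long straight wire, B = μ₀I/(2πd).
B = (4π×10⁻⁷ × 6.76) / (2π × 0.00617) = 2.19×10⁻⁴ T.

B ≈ 219 μT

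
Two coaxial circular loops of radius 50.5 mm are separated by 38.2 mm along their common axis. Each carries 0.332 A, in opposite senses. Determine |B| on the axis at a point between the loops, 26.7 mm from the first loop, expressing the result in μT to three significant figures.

B ≈ 0.975 μT

Each loop contributes B = μ₀IR²/[2(R²+z²)^(3/2)] on the axis, with z measured from that loop.
Loop 1 (z = 0.0267 m): B₁ = 2.85×10⁻⁶ T. Loop 2 (z = 0.0115 m): B₂ = 3.83×10⁻⁶ T.
The fields oppose: B = |B₁ − B₂| = 9.75×10⁻⁷ T.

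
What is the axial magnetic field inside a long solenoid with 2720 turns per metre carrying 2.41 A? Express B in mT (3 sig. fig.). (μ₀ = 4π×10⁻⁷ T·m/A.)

B ≈ 8.24 mT

Inside a long solenoid, B = μ₀nI with n = 2720 turns/m.
B = 4π×10⁻⁷ × 2720 × 2.41 = 8.24×10⁻³ T.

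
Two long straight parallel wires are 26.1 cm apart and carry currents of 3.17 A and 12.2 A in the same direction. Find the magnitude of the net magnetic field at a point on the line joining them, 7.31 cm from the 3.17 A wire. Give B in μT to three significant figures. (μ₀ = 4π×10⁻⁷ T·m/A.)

B ≈ 4.31 μT

Each long wire gives B = μ₀I/(2πd). Distances are d₁ = 0.0731 m and d₂ = 0.1879 m.
B₁ = 8.67×10⁻⁶ T, B₂ = 1.30×10⁻⁵ T.
Between parallel currents the two contributions point in opposite directions, so they subtract. B = |B₁ − B₂| = |8.67×10⁻⁶ − 1.30×10⁻⁵| = 4.31×10⁻⁶ T.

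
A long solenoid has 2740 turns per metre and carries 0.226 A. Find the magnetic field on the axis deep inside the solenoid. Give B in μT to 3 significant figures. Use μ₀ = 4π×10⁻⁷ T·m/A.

Inside a long solenoid, B = μ₀nI with n = 2740 turns/m.
B = 4π×10⁻⁷ × 2740 × 0.226 = 7.78×10⁻⁴ T.

B ≈ 778 μT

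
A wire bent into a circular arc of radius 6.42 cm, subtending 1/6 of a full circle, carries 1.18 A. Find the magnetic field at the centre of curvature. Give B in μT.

The Biot–Savart field of a circular arc at its centre is B = μ₀Iφ/(4πR), with φ = 1.047 rad.
B = (4π×10⁻⁷ × 1.18 × 1.047) / (4π × 0.0642) = 1.92×10⁻⁶ T.

B ≈ 1.92 μT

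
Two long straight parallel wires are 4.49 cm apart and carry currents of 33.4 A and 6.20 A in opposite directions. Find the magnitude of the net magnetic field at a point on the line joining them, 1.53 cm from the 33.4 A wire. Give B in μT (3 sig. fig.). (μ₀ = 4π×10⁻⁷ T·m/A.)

B ≈ 478 μT

Each long wire gives B = μ₀I/(2πd). Distances are d₁ = 0.0153 m and d₂ = 0.0296 m.
B₁ = 4.37×10⁻⁴ T, B₂ = 4.19×10⁻⁵ T.
Between antiparallel currents both contributions point the same way, so they add. B = B₁ + B₂ = 4.37×10⁻⁴ + 4.19×10⁻⁵ = 4.78×10⁻⁴ T.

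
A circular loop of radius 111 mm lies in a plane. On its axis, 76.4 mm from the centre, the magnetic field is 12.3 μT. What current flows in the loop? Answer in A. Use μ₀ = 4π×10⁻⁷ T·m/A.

On the axis of a loop, B = μ₀IR²/[2(R²+z²)^(3/2)], so I = 2B(R²+z²)^(3/2)/(μ₀R²).
R² + z² = 0.01232 + 0.005837 = 0.01816 m²; raised to 3/2 gives 2.45×10⁻³ m³.
I = 2 × 1.23×10⁻⁵ × 2.45×10⁻³ / (1.26×10⁻⁶ × 0.01232) = 3.89 A.

I ≈ 3.89 A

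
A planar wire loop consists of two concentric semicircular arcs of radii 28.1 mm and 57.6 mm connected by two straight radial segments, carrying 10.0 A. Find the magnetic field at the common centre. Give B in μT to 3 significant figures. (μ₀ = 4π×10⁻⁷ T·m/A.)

B ≈ 57.3 μT

The radial connectors point toward the centre, so dl × r̂ = 0 and they contribute nothing.
Each semicircle gives μ₀I/(4R): inner arc 1.12×10⁻⁴ T, outer arc 5.45×10⁻⁵ T.
The two arcs carry current in opposite angular senses, so their fields oppose: B = |1.12×10⁻⁴ − 5.45×10⁻⁵| = 5.73×10⁻⁵ T.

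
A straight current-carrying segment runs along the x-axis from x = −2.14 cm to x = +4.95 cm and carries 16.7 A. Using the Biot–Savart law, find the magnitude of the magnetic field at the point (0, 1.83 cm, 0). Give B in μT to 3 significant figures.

For a finite straight segment, B = (μ₀I/4πd)(sinθ₁ + sinθ₂), where θ₁, θ₂ are the angles from the perpendicular to each end.
The perpendicular distance is d = 0.0183 m; the end-offsets along the wire are a = 0.0214 m and b = 0.0495 m.
sinθ₁ = 0.0214/√(0.0214²+0.0183²) = 0.7600; sinθ₂ = 0.0495/√(0.0495²+0.0183²) = 0.9380.
B = (4π×10⁻⁷ × 16.7) / (4π × 0.0183) × (0.7600 + 0.9380) = 1.55×10⁻⁴ T.

B ≈ 155 μT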